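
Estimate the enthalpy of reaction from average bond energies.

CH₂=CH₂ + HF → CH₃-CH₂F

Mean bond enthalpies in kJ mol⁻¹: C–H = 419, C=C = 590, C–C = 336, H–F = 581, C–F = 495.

Bonds broken (reactants):
  C–H: 4 × 419 = 1676
  C=C: 1 × 590 = 590
  H–F: 1 × 581 = 581
  Σ(broken) = 2847 kJ
Bonds formed (products):
  C–C: 1 × 336 = 336
  C–F: 1 × 495 = 495
  C–H: 5 × 419 = 2095
  Σ(formed) = 2926 kJ
ΔH = Σ(broken) − Σ(formed) = 2847 − 2926 = −79 kJ

ΔH ≈ −79 kJ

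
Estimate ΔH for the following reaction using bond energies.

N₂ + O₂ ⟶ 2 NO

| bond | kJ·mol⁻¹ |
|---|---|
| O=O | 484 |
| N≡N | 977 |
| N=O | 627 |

Bonds broken (reactants):
  N≡N: 1 × 977 = 977
  O=O: 1 × 484 = 484
  Σ(broken) = 1461 kJ
Bonds formed (products):
  N=O: 2 × 627 = 1254
  Σ(formed) = 1254 kJ
ΔH = Σ(broken) − Σ(formed) = 1461 − 1254 = +207 kJ

ΔH ≈ +207 kJ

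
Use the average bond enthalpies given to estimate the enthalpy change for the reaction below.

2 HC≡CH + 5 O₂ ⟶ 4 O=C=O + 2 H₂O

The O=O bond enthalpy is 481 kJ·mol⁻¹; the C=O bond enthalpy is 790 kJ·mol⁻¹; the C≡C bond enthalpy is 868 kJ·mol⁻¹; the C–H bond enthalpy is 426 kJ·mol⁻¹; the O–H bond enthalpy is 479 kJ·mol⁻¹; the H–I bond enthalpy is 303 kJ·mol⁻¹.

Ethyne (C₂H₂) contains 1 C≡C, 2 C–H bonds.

ΔH ≈ −2391 kJ

Bonds broken (reactants):
  C≡C: 2 × 868 = 1736
  C–H: 4 × 426 = 1704
  O=O: 5 × 481 = 2405
  Σ(broken) = 5845 kJ
Bonds formed (products):
  C=O: 8 × 790 = 6320
  O–H: 4 × 479 = 1916
  Σ(formed) = 8236 kJ
ΔH = Σ(broken) − Σ(formed) = 5845 − 8236 = −2391 kJ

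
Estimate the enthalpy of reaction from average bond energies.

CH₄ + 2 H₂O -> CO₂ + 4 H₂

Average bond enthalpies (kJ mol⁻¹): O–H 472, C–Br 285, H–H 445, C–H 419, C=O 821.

ΔH ≈ +142 kJ

Bonds broken (reactants):
  C–H: 4 × 419 = 1676
  O–H: 4 × 472 = 1888
  Σ(broken) = 3564 kJ
Bonds formed (products):
  C=O: 2 × 821 = 1642
  H–H: 4 × 445 = 1780
  Σ(formed) = 3422 kJ
ΔH = Σ(broken) − Σ(formed) = 3564 − 3422 = +142 kJ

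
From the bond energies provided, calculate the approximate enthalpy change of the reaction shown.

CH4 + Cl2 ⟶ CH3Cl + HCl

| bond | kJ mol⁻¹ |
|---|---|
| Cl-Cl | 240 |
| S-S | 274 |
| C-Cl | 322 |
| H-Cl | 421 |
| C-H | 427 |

Bonds broken (reactants):
  C-H: 4 × 427 = 1708
  Cl-Cl: 1 × 240 = 240
  Σ(broken) = 1948 kJ
Bonds formed (products):
  C-Cl: 1 × 322 = 322
  C-H: 3 × 427 = 1281
  H-Cl: 1 × 421 = 421
  Σ(formed) = 2024 kJ
ΔH = Σ(broken) − Σ(formed) = 1948 − 2024 = −76 kJ

ΔH ≈ −76 kJ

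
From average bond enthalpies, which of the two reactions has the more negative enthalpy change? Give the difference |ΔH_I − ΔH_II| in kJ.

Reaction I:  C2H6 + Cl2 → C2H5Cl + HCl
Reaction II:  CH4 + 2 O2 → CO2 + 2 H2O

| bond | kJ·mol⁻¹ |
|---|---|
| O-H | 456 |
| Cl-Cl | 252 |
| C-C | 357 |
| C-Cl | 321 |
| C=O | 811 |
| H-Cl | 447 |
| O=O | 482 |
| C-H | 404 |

Reaction I:
  Bonds broken (reactants):
    C-C: 1 × 357 = 357
    C-H: 6 × 404 = 2424
    Cl-Cl: 1 × 252 = 252
    Σ(broken) = 3033 kJ
  Bonds formed (products):
    C-C: 1 × 357 = 357
    C-Cl: 1 × 321 = 321
    C-H: 5 × 404 = 2020
    H-Cl: 1 × 447 = 447
    Σ(formed) = 3145 kJ
  ΔH_I = 3033 − 3145 = −112 kJ
Reaction II:
  Bonds broken (reactants):
    C-H: 4 × 404 = 1616
    O=O: 2 × 482 = 964
    Σ(broken) = 2580 kJ
  Bonds formed (products):
    C=O: 2 × 811 = 1622
    O-H: 4 × 456 = 1824
    Σ(formed) = 3446 kJ
  ΔH_II = 2580 − 3446 = −866 kJ
ΔH_I − ΔH_II = +754 kJ, so reaction II has the more negative ΔH; |ΔH_I − ΔH_II| = 754 kJ.

Reaction II, by 754 kJ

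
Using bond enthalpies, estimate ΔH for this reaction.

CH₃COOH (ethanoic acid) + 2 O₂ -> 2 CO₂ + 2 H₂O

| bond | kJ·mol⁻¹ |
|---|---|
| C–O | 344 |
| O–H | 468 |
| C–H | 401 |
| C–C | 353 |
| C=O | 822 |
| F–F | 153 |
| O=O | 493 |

ΔH ≈ −984 kJ

Bonds broken (reactants):
  C–C: 1 × 353 = 353
  C–H: 3 × 401 = 1203
  C–O: 1 × 344 = 344
  C=O: 1 × 822 = 822
  O–H: 1 × 468 = 468
  O=O: 2 × 493 = 986
  Σ(broken) = 4176 kJ
Bonds formed (products):
  C=O: 4 × 822 = 3288
  O–H: 4 × 468 = 1872
  Σ(formed) = 5160 kJ
ΔH = Σ(broken) − Σ(formed) = 4176 − 5160 = −984 kJ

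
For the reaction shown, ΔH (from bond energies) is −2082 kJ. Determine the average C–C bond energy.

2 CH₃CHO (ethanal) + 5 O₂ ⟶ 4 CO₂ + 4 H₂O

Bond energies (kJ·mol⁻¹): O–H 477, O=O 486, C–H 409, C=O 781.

Let D be the C–C bond energy.
Σ(broken) = 2×D + 8×409 + 2×781 + 5×486 = 7264 + 2D
Σ(formed) = 8×781 + 8×477 = 10064
ΔH = Σ(broken) − Σ(formed) = (7264 + 2D) − (10064) = −2800 + 2D
Setting this equal to −2082 kJ gives 2D = 718, so D = 359 kJ/mol.

D(C–C) ≈ 359 kJ/mol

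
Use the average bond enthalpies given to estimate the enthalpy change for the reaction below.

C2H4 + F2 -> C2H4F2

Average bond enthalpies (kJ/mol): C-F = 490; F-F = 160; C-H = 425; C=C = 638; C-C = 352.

ΔH ≈ −534 kJ

Bonds broken (reactants):
  C-H: 4 × 425 = 1700
  C=C: 1 × 638 = 638
  F-F: 1 × 160 = 160
  Σ(broken) = 2498 kJ
Bonds formed (products):
  C-C: 1 × 352 = 352
  C-F: 2 × 490 = 980
  C-H: 4 × 425 = 1700
  Σ(formed) = 3032 kJ
ΔH = Σ(broken) − Σ(formed) = 2498 − 3032 = −534 kJ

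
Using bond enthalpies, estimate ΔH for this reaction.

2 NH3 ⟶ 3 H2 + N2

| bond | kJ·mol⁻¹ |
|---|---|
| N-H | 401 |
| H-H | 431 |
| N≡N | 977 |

ΔH ≈ +136 kJ

Bonds broken (reactants):
  N-H: 6 × 401 = 2406
  Σ(broken) = 2406 kJ
Bonds formed (products):
  H-H: 3 × 431 = 1293
  N≡N: 1 × 977 = 977
  Σ(formed) = 2270 kJ
ΔH = Σ(broken) − Σ(formed) = 2406 − 2270 = +136 kJ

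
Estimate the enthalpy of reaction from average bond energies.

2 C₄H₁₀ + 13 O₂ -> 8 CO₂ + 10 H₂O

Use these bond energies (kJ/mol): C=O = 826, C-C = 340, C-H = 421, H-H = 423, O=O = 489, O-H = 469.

ΔH ≈ −5779 kJ

Bonds broken (reactants):
  C-C: 6 × 340 = 2040
  C-H: 20 × 421 = 8420
  O=O: 13 × 489 = 6357
  Σ(broken) = 16817 kJ
Bonds formed (products):
  C=O: 16 × 826 = 13216
  O-H: 20 × 469 = 9380
  Σ(formed) = 22596 kJ
ΔH = Σ(broken) − Σ(formed) = 16817 − 22596 = −5779 kJ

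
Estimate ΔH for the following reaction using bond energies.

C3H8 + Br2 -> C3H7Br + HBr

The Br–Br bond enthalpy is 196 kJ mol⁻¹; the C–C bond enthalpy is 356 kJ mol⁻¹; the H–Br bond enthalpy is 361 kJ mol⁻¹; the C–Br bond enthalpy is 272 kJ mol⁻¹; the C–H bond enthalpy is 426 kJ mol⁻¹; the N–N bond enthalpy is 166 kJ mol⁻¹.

Bonds broken (reactants):
  Br–Br: 1 × 196 = 196
  C–C: 2 × 356 = 712
  C–H: 8 × 426 = 3408
  Σ(broken) = 4316 kJ
Bonds formed (products):
  C–Br: 1 × 272 = 272
  C–C: 2 × 356 = 712
  C–H: 7 × 426 = 2982
  H–Br: 1 × 361 = 361
  Σ(formed) = 4327 kJ
ΔH = Σ(broken) − Σ(formed) = 4316 − 4327 = −11 kJ

ΔH ≈ −11 kJ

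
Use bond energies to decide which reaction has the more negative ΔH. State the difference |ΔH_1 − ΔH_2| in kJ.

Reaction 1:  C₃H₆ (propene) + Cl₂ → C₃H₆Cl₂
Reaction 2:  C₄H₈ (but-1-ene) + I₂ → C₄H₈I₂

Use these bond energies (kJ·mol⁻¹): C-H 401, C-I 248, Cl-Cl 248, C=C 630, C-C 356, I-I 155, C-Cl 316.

Reaction 1:
  Bonds broken (reactants):
    C-C: 1 × 356 = 356
    C-H: 6 × 401 = 2406
    C=C: 1 × 630 = 630
    Cl-Cl: 1 × 248 = 248
    Σ(broken) = 3640 kJ
  Bonds formed (products):
    C-C: 2 × 356 = 712
    C-Cl: 2 × 316 = 632
    C-H: 6 × 401 = 2406
    Σ(formed) = 3750 kJ
  ΔH_1 = 3640 − 3750 = −110 kJ
Reaction 2:
  Bonds broken (reactants):
    C-C: 2 × 356 = 712
    C-H: 8 × 401 = 3208
    C=C: 1 × 630 = 630
    I-I: 1 × 155 = 155
    Σ(broken) = 4705 kJ
  Bonds formed (products):
    C-C: 3 × 356 = 1068
    C-H: 8 × 401 = 3208
    C-I: 2 × 248 = 496
    Σ(formed) = 4772 kJ
  ΔH_2 = 4705 − 4772 = −67 kJ
ΔH_1 − ΔH_2 = −43 kJ, so reaction 1 has the more negative ΔH; |ΔH_1 − ΔH_2| = 43 kJ.

Reaction 1, by 43 kJ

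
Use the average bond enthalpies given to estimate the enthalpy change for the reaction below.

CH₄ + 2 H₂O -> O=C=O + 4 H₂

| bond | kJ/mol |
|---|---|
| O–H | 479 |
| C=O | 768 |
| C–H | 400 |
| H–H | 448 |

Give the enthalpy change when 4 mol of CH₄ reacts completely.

ΔH = +752 kJ

Bonds broken (reactants):
  C–H: 4 × 400 = 1600
  O–H: 4 × 479 = 1916
  Σ(broken) = 3516 kJ
Bonds formed (products):
  C=O: 2 × 768 = 1536
  H–H: 4 × 448 = 1792
  Σ(formed) = 3328 kJ
ΔH = Σ(broken) − Σ(formed) = 3516 − 3328 = +188 kJ
For 4× the reaction as written: 4 × (+188) = +752 kJ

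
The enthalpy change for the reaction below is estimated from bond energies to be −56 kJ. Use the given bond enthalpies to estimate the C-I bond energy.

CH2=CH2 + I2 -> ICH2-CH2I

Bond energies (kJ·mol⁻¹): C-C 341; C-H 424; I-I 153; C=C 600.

D(C-I) ≈ 234 kJ/mol

Let D be the C-I bond energy.
Σ(broken) = 4×424 + 1×600 + 1×153 = 2449
Σ(formed) = 1×341 + 4×424 + 2×D = 2037 + 2D
ΔH = Σ(broken) − Σ(formed) = (2449) − (2037 + 2D) = +412 − 2D
Setting this equal to −56 kJ gives 2D = 468, so D = 234 kJ/mol.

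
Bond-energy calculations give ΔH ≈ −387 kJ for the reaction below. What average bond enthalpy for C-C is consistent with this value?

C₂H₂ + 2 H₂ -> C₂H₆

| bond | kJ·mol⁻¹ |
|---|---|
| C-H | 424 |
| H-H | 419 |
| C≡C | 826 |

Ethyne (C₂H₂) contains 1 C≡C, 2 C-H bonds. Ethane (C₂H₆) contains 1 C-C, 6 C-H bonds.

Let D be the C-C bond energy.
Σ(broken) = 1×826 + 2×424 + 2×419 = 2512
Σ(formed) = 1×D + 6×424 = 2544 + D
ΔH = Σ(broken) − Σ(formed) = (2512) − (2544 + D) = −32 − D
Setting this equal to −387 kJ gives D = 355 kJ/mol.

D(C-C) ≈ 355 kJ/mol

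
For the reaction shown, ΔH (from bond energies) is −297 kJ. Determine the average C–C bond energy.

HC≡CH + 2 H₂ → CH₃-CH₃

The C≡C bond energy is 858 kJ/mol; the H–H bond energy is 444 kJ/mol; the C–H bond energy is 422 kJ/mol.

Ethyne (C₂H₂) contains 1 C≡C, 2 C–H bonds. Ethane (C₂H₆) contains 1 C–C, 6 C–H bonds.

D(C–C) ≈ 355 kJ/mol

Let D be the C–C bond energy.
Σ(broken) = 1×858 + 2×422 + 2×444 = 2590
Σ(formed) = 1×D + 6×422 = 2532 + D
ΔH = Σ(broken) − Σ(formed) = (2590) − (2532 + D) = +58 − D
Setting this equal to −297 kJ gives D = 355 kJ/mol.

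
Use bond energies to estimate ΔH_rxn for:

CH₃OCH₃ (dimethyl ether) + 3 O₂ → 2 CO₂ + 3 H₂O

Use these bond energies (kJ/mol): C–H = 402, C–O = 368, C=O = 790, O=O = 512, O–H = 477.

ΔH ≈ −1338 kJ

Bonds broken (reactants):
  C–H: 6 × 402 = 2412
  C–O: 2 × 368 = 736
  O=O: 3 × 512 = 1536
  Σ(broken) = 4684 kJ
Bonds formed (products):
  C=O: 4 × 790 = 3160
  O–H: 6 × 477 = 2862
  Σ(formed) = 6022 kJ
ΔH = Σ(broken) − Σ(formed) = 4684 − 6022 = −1338 kJ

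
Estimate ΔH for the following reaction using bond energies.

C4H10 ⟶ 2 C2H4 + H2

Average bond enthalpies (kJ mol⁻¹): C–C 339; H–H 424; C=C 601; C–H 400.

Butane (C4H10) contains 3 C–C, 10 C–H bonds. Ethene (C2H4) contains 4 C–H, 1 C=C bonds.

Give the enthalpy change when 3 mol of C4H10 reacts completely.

ΔH = +573 kJ

Bonds broken (reactants):
  C–C: 3 × 339 = 1017
  C–H: 10 × 400 = 4000
  Σ(broken) = 5017 kJ
Bonds formed (products):
  C–H: 8 × 400 = 3200
  C=C: 2 × 601 = 1202
  H–H: 1 × 424 = 424
  Σ(formed) = 4826 kJ
ΔH = Σ(broken) − Σ(formed) = 5017 − 4826 = +191 kJ
For 3× the reaction as written: 3 × (+191) = +573 kJ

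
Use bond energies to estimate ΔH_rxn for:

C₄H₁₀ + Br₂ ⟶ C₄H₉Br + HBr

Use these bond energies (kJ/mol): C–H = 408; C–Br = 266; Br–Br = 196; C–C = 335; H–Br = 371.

ΔH ≈ −33 kJ

Bonds broken (reactants):
  Br–Br: 1 × 196 = 196
  C–C: 3 × 335 = 1005
  C–H: 10 × 408 = 4080
  Σ(broken) = 5281 kJ
Bonds formed (products):
  C–Br: 1 × 266 = 266
  C–C: 3 × 335 = 1005
  C–H: 9 × 408 = 3672
  H–Br: 1 × 371 = 371
  Σ(formed) = 5314 kJ
ΔH = Σ(broken) − Σ(formed) = 5281 − 5314 = −33 kJ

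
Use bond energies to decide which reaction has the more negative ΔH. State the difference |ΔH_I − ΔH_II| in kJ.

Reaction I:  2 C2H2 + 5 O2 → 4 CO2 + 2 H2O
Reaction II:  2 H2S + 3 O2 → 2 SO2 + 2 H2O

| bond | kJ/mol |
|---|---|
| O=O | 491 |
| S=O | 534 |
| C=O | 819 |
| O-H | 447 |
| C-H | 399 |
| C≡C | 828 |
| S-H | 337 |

Reaction I, by 1530 kJ

Reaction I:
  Bonds broken (reactants):
    C≡C: 2 × 828 = 1656
    C-H: 4 × 399 = 1596
    O=O: 5 × 491 = 2455
    Σ(broken) = 5707 kJ
  Bonds formed (products):
    C=O: 8 × 819 = 6552
    O-H: 4 × 447 = 1788
    Σ(formed) = 8340 kJ
  ΔH_I = 5707 − 8340 = −2633 kJ
Reaction II:
  Bonds broken (reactants):
    O=O: 3 × 491 = 1473
    S-H: 4 × 337 = 1348
    Σ(broken) = 2821 kJ
  Bonds formed (products):
    O-H: 4 × 447 = 1788
    S=O: 4 × 534 = 2136
    Σ(formed) = 3924 kJ
  ΔH_II = 2821 − 3924 = −1103 kJ
ΔH_I − ΔH_II = −1530 kJ, so reaction I has the more negative ΔH; |ΔH_I − ΔH_II| = 1530 kJ.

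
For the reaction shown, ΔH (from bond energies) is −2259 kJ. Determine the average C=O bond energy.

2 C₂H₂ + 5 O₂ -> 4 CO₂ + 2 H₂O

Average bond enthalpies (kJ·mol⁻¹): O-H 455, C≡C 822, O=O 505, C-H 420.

D(C=O) ≈ 786 kJ/mol

Let D be the C=O bond energy.
Σ(broken) = 2×822 + 4×420 + 5×505 = 5849
Σ(formed) = 8×D + 4×455 = 1820 + 8D
ΔH = Σ(broken) − Σ(formed) = (5849) − (1820 + 8D) = +4029 − 8D
Setting this equal to −2259 kJ gives 8D = 6288, so D = 786 kJ/mol.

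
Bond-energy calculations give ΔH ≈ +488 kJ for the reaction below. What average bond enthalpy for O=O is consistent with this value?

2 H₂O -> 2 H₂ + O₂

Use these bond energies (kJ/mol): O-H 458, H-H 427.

Let D be the O=O bond energy.
Σ(broken) = 4×458 = 1832
Σ(formed) = 2×427 + 1×D = 854 + D
ΔH = Σ(broken) − Σ(formed) = (1832) − (854 + D) = +978 − D
Setting this equal to +488 kJ gives D = 490 kJ/mol.

D(O=O) ≈ 490 kJ/mol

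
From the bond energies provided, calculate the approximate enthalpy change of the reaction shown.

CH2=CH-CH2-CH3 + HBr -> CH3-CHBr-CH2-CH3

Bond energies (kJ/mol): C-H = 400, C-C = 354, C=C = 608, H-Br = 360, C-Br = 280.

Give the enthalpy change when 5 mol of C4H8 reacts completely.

Bonds broken (reactants):
  C-C: 2 × 354 = 708
  C-H: 8 × 400 = 3200
  C=C: 1 × 608 = 608
  H-Br: 1 × 360 = 360
  Σ(broken) = 4876 kJ
Bonds formed (products):
  C-Br: 1 × 280 = 280
  C-C: 3 × 354 = 1062
  C-H: 9 × 400 = 3600
  Σ(formed) = 4942 kJ
ΔH = Σ(broken) − Σ(formed) = 4876 − 4942 = −66 kJ
For 5× the reaction as written: 5 × (−66) = −330 kJ

ΔH = −330 kJ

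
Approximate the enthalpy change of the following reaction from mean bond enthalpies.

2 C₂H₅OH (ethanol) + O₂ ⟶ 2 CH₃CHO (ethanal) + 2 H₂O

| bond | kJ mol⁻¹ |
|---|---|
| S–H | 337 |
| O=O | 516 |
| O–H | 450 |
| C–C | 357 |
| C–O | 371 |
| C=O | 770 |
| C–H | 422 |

ΔH ≈ −338 kJ

Bonds broken (reactants):
  C–C: 2 × 357 = 714
  C–H: 10 × 422 = 4220
  C–O: 2 × 371 = 742
  O–H: 2 × 450 = 900
  O=O: 1 × 516 = 516
  Σ(broken) = 7092 kJ
Bonds formed (products):
  C–C: 2 × 357 = 714
  C–H: 8 × 422 = 3376
  C=O: 2 × 770 = 1540
  O–H: 4 × 450 = 1800
  Σ(formed) = 7430 kJ
ΔH = Σ(broken) − Σ(formed) = 7092 − 7430 = −338 kJ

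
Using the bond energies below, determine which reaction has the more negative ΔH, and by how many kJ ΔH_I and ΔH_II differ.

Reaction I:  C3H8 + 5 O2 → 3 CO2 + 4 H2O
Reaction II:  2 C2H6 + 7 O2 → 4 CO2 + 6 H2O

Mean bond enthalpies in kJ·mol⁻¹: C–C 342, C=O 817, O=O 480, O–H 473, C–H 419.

Reaction I:
  Bonds broken (reactants):
    C–C: 2 × 342 = 684
    C–H: 8 × 419 = 3352
    O=O: 5 × 480 = 2400
    Σ(broken) = 6436 kJ
  Bonds formed (products):
    C=O: 6 × 817 = 4902
    O–H: 8 × 473 = 3784
    Σ(formed) = 8686 kJ
  ΔH_I = 6436 − 8686 = −2250 kJ
Reaction II:
  Bonds broken (reactants):
    C–C: 2 × 342 = 684
    C–H: 12 × 419 = 5028
    O=O: 7 × 480 = 3360
    Σ(broken) = 9072 kJ
  Bonds formed (products):
    C=O: 8 × 817 = 6536
    O–H: 12 × 473 = 5676
    Σ(formed) = 12212 kJ
  ΔH_II = 9072 − 12212 = −3140 kJ
ΔH_I − ΔH_II = +890 kJ, so reaction II has the more negative ΔH; |ΔH_I − ΔH_II| = 890 kJ.

Reaction II, by 890 kJ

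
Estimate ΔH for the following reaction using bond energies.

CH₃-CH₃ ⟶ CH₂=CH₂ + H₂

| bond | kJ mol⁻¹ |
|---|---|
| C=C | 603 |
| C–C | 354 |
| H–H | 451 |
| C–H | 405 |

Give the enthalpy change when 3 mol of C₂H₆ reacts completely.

ΔH = +330 kJ

Bonds broken (reactants):
  C–C: 1 × 354 = 354
  C–H: 6 × 405 = 2430
  Σ(broken) = 2784 kJ
Bonds formed (products):
  C–H: 4 × 405 = 1620
  C=C: 1 × 603 = 603
  H–H: 1 × 451 = 451
  Σ(formed) = 2674 kJ
ΔH = Σ(broken) − Σ(formed) = 2784 − 2674 = +110 kJ
For 3× the reaction as written: 3 × (+110) = +330 kJ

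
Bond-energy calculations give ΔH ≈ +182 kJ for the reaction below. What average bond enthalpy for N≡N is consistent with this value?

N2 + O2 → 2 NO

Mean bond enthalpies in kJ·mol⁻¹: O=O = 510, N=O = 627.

D(N≡N) ≈ 926 kJ/mol

Let D be the N≡N bond energy.
Σ(broken) = 1×D + 1×510 = 510 + D
Σ(formed) = 2×627 = 1254
ΔH = Σ(broken) − Σ(formed) = (510 + D) − (1254) = −744 + D
Setting this equal to +182 kJ gives D = 926 kJ/mol.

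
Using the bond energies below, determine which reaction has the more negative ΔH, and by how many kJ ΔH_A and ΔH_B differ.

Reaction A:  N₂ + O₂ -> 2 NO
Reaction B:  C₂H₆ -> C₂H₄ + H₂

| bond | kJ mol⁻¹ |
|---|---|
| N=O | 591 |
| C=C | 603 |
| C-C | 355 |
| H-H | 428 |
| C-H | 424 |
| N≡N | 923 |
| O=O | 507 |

Reaction A:
  Bonds broken (reactants):
    N≡N: 1 × 923 = 923
    O=O: 1 × 507 = 507
    Σ(broken) = 1430 kJ
  Bonds formed (products):
    N=O: 2 × 591 = 1182
    Σ(formed) = 1182 kJ
  ΔH_A = 1430 − 1182 = +248 kJ
Reaction B:
  Bonds broken (reactants):
    C-C: 1 × 355 = 355
    C-H: 6 × 424 = 2544
    Σ(broken) = 2899 kJ
  Bonds formed (products):
    C-H: 4 × 424 = 1696
    C=C: 1 × 603 = 603
    H-H: 1 × 428 = 428
    Σ(formed) = 2727 kJ
  ΔH_B = 2899 − 2727 = +172 kJ
ΔH_A − ΔH_B = +76 kJ, so reaction B has the more negative ΔH; |ΔH_A − ΔH_B| = 76 kJ.

Reaction B, by 76 kJ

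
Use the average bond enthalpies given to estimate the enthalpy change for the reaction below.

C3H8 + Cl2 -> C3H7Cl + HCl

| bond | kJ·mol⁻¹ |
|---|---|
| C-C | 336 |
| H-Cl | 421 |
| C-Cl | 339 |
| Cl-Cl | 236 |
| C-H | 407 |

ΔH ≈ −117 kJ

Bonds broken (reactants):
  C-C: 2 × 336 = 672
  C-H: 8 × 407 = 3256
  Cl-Cl: 1 × 236 = 236
  Σ(broken) = 4164 kJ
Bonds formed (products):
  C-C: 2 × 336 = 672
  C-Cl: 1 × 339 = 339
  C-H: 7 × 407 = 2849
  H-Cl: 1 × 421 = 421
  Σ(formed) = 4281 kJ
ΔH = Σ(broken) − Σ(formed) = 4164 − 4281 = −117 kJ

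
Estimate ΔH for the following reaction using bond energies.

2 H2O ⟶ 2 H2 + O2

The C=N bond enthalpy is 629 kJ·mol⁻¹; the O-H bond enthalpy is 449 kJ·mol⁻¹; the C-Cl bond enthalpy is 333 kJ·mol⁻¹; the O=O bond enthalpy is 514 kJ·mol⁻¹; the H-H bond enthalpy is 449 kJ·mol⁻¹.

Bonds broken (reactants):
  O-H: 4 × 449 = 1796
  Σ(broken) = 1796 kJ
Bonds formed (products):
  H-H: 2 × 449 = 898
  O=O: 1 × 514 = 514
  Σ(formed) = 1412 kJ
ΔH = Σ(broken) − Σ(formed) = 1796 − 1412 = +384 kJ

ΔH ≈ +384 kJ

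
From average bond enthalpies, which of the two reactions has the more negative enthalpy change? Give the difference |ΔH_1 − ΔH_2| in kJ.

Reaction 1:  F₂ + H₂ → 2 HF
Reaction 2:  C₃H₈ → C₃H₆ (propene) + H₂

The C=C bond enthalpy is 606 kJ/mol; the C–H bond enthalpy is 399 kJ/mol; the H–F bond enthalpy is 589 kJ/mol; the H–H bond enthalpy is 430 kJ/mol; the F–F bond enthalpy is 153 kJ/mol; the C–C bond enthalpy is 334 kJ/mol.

Reaction 1, by 691 kJ

Reaction 1:
  Bonds broken (reactants):
    F–F: 1 × 153 = 153
    H–H: 1 × 430 = 430
    Σ(broken) = 583 kJ
  Bonds formed (products):
    H–F: 2 × 589 = 1178
    Σ(formed) = 1178 kJ
  ΔH_1 = 583 − 1178 = −595 kJ
Reaction 2:
  Bonds broken (reactants):
    C–C: 2 × 334 = 668
    C–H: 8 × 399 = 3192
    Σ(broken) = 3860 kJ
  Bonds formed (products):
    C–C: 1 × 334 = 334
    C–H: 6 × 399 = 2394
    C=C: 1 × 606 = 606
    H–H: 1 × 430 = 430
    Σ(formed) = 3764 kJ
  ΔH_2 = 3860 − 3764 = +96 kJ
ΔH_1 − ΔH_2 = −691 kJ, so reaction 1 has the more negative ΔH; |ΔH_1 − ΔH_2| = 691 kJ.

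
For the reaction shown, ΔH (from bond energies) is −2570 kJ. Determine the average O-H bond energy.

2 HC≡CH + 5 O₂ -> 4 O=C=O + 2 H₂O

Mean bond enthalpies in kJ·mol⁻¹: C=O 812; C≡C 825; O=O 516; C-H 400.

D(O-H) ≈ 476 kJ/mol

Let D be the O-H bond energy.
Σ(broken) = 2×825 + 4×400 + 5×516 = 5830
Σ(formed) = 8×812 + 4×D = 6496 + 4D
ΔH = Σ(broken) − Σ(formed) = (5830) − (6496 + 4D) = −666 − 4D
Setting this equal to −2570 kJ gives 4D = 1904, so D = 476 kJ/mol.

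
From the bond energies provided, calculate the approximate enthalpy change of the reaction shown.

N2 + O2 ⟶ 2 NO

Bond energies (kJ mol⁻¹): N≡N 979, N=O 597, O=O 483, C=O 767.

Bonds broken (reactants):
  N≡N: 1 × 979 = 979
  O=O: 1 × 483 = 483
  Σ(broken) = 1462 kJ
Bonds formed (products):
  N=O: 2 × 597 = 1194
  Σ(formed) = 1194 kJ
ΔH = Σ(broken) − Σ(formed) = 1462 − 1194 = +268 kJ

ΔH ≈ +268 kJ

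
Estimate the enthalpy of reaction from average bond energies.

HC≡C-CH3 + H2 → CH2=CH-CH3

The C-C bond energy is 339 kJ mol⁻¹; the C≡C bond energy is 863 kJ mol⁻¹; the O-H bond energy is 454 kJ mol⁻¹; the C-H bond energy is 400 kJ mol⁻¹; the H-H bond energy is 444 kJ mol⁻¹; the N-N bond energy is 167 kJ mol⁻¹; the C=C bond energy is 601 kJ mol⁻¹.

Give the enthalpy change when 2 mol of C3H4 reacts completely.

Bonds broken (reactants):
  C≡C: 1 × 863 = 863
  C-C: 1 × 339 = 339
  C-H: 4 × 400 = 1600
  H-H: 1 × 444 = 444
  Σ(broken) = 3246 kJ
Bonds formed (products):
  C-C: 1 × 339 = 339
  C-H: 6 × 400 = 2400
  C=C: 1 × 601 = 601
  Σ(formed) = 3340 kJ
ΔH = Σ(broken) − Σ(formed) = 3246 − 3340 = −94 kJ
For 2× the reaction as written: 2 × (−94) = −188 kJ

ΔH = −188 kJ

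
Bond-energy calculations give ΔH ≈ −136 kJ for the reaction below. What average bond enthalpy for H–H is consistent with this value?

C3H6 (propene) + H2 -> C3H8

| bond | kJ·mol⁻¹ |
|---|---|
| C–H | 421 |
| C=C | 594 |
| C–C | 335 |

D(H–H) ≈ 447 kJ/mol

Let D be the H–H bond energy.
Σ(broken) = 1×335 + 6×421 + 1×594 + 1×D = 3455 + D
Σ(formed) = 2×335 + 8×421 = 4038
ΔH = Σ(broken) − Σ(formed) = (3455 + D) − (4038) = −583 + D
Setting this equal to −136 kJ gives D = 447 kJ/mol.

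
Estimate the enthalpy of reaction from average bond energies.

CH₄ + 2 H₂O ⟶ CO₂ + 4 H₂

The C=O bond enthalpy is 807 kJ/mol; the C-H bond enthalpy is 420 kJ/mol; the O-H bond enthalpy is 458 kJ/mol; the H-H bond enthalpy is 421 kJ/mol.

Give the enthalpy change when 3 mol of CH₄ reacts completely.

Bonds broken (reactants):
  C-H: 4 × 420 = 1680
  O-H: 4 × 458 = 1832
  Σ(broken) = 3512 kJ
Bonds formed (products):
  C=O: 2 × 807 = 1614
  H-H: 4 × 421 = 1684
  Σ(formed) = 3298 kJ
ΔH = Σ(broken) − Σ(formed) = 3512 − 3298 = +214 kJ
For 3× the reaction as written: 3 × (+214) = +642 kJ

ΔH = +642 kJ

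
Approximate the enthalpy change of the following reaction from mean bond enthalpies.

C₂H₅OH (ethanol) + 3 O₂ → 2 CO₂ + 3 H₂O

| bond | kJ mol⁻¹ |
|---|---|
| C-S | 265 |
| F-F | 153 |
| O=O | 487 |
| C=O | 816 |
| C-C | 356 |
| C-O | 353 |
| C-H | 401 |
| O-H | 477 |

Bonds broken (reactants):
  C-C: 1 × 356 = 356
  C-H: 5 × 401 = 2005
  C-O: 1 × 353 = 353
  O-H: 1 × 477 = 477
  O=O: 3 × 487 = 1461
  Σ(broken) = 4652 kJ
Bonds formed (products):
  C=O: 4 × 816 = 3264
  O-H: 6 × 477 = 2862
  Σ(formed) = 6126 kJ
ΔH = Σ(broken) − Σ(formed) = 4652 − 6126 = −1474 kJ

ΔH ≈ −1474 kJ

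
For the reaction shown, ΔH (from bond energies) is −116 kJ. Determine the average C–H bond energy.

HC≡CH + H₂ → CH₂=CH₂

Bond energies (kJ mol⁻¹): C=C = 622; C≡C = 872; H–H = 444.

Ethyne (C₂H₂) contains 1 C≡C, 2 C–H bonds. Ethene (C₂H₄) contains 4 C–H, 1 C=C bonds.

Let D be the C–H bond energy.
Σ(broken) = 1×872 + 2×D + 1×444 = 1316 + 2D
Σ(formed) = 4×D + 1×622 = 622 + 4D
ΔH = Σ(broken) − Σ(formed) = (1316 + 2D) − (622 + 4D) = +694 − 2D
Setting this equal to −116 kJ gives 2D = 810, so D = 405 kJ/mol.

D(C–H) ≈ 405 kJ/mol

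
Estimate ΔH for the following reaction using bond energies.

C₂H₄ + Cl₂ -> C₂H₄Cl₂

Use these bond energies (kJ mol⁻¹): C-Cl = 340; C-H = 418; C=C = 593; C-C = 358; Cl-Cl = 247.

Bonds broken (reactants):
  C-H: 4 × 418 = 1672
  C=C: 1 × 593 = 593
  Cl-Cl: 1 × 247 = 247
  Σ(broken) = 2512 kJ
Bonds formed (products):
  C-C: 1 × 358 = 358
  C-Cl: 2 × 340 = 680
  C-H: 4 × 418 = 1672
  Σ(formed) = 2710 kJ
ΔH = Σ(broken) − Σ(formed) = 2512 − 2710 = −198 kJ

ΔH ≈ −198 kJ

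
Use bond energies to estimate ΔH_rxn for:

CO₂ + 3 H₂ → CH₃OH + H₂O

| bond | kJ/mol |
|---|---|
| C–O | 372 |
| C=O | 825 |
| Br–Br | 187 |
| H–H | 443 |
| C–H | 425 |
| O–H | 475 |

ΔH ≈ −93 kJ

Bonds broken (reactants):
  C=O: 2 × 825 = 1650
  H–H: 3 × 443 = 1329
  Σ(broken) = 2979 kJ
Bonds formed (products):
  C–H: 3 × 425 = 1275
  C–O: 1 × 372 = 372
  O–H: 3 × 475 = 1425
  Σ(formed) = 3072 kJ
ΔH = Σ(broken) − Σ(formed) = 2979 − 3072 = −93 kJ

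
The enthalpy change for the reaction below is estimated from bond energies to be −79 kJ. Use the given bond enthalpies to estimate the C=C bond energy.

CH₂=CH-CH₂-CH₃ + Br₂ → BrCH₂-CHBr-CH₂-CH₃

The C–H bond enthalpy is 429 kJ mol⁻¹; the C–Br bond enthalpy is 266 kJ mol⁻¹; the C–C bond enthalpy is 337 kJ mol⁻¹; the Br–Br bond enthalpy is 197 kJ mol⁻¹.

Let D be the C=C bond energy.
Σ(broken) = 1×197 + 2×337 + 8×429 + 1×D = 4303 + D
Σ(formed) = 2×266 + 3×337 + 8×429 = 4975
ΔH = Σ(broken) − Σ(formed) = (4303 + D) − (4975) = −672 + D
Setting this equal to −79 kJ gives D = 593 kJ/mol.

D(C=C) ≈ 593 kJ/mol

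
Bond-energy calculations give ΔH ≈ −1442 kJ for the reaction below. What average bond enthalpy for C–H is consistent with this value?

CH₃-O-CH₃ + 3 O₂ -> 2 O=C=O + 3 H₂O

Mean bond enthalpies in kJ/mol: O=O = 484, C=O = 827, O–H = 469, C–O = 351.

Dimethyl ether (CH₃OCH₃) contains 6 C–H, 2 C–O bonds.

Let D be the C–H bond energy.
Σ(broken) = 6×D + 2×351 + 3×484 = 2154 + 6D
Σ(formed) = 4×827 + 6×469 = 6122
ΔH = Σ(broken) − Σ(formed) = (2154 + 6D) − (6122) = −3968 + 6D
Setting this equal to −1442 kJ gives 6D = 2526, so D = 421 kJ/mol.

D(C–H) ≈ 421 kJ/mol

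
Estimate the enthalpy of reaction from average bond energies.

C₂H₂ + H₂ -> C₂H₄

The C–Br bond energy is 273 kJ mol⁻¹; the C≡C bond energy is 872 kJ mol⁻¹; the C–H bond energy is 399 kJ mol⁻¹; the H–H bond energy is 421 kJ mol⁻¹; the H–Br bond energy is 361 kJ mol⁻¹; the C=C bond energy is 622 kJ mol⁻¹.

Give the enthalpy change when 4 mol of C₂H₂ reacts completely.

ΔH = −508 kJ

Bonds broken (reactants):
  C≡C: 1 × 872 = 872
  C–H: 2 × 399 = 798
  H–H: 1 × 421 = 421
  Σ(broken) = 2091 kJ
Bonds formed (products):
  C–H: 4 × 399 = 1596
  C=C: 1 × 622 = 622
  Σ(formed) = 2218 kJ
ΔH = Σ(broken) − Σ(formed) = 2091 − 2218 = −127 kJ
For 4× the reaction as written: 4 × (−127) = −508 kJ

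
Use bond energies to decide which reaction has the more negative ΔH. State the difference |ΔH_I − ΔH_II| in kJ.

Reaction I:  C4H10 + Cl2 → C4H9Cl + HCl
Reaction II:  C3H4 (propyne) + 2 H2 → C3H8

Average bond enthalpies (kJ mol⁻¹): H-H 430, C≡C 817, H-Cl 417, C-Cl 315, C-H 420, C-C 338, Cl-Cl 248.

Reaction I:
  Bonds broken (reactants):
    C-C: 3 × 338 = 1014
    C-H: 10 × 420 = 4200
    Cl-Cl: 1 × 248 = 248
    Σ(broken) = 5462 kJ
  Bonds formed (products):
    C-C: 3 × 338 = 1014
    C-Cl: 1 × 315 = 315
    C-H: 9 × 420 = 3780
    H-Cl: 1 × 417 = 417
    Σ(formed) = 5526 kJ
  ΔH_I = 5462 − 5526 = −64 kJ
Reaction II:
  Bonds broken (reactants):
    C≡C: 1 × 817 = 817
    C-C: 1 × 338 = 338
    C-H: 4 × 420 = 1680
    H-H: 2 × 430 = 860
    Σ(broken) = 3695 kJ
  Bonds formed (products):
    C-C: 2 × 338 = 676
    C-H: 8 × 420 = 3360
    Σ(formed) = 4036 kJ
  ΔH_II = 3695 − 4036 = −341 kJ
ΔH_I − ΔH_II = +277 kJ, so reaction II has the more negative ΔH; |ΔH_I − ΔH_II| = 277 kJ.

Reaction II, by 277 kJ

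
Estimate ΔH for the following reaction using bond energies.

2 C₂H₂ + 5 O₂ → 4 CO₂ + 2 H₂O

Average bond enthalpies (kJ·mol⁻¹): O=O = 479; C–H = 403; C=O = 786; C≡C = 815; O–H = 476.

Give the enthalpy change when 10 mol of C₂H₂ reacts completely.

ΔH = −12775 kJ

Bonds broken (reactants):
  C≡C: 2 × 815 = 1630
  C–H: 4 × 403 = 1612
  O=O: 5 × 479 = 2395
  Σ(broken) = 5637 kJ
Bonds formed (products):
  C=O: 8 × 786 = 6288
  O–H: 4 × 476 = 1904
  Σ(formed) = 8192 kJ
ΔH = Σ(broken) − Σ(formed) = 5637 − 8192 = −2555 kJ
For 5× the reaction as written: 5 × (−2555) = −12775 kJ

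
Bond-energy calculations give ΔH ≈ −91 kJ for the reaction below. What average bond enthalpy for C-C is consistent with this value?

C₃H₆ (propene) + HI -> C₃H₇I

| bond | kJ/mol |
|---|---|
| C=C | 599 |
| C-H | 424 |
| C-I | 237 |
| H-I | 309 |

D(C-C) ≈ 338 kJ/mol

Let D be the C-C bond energy.
Σ(broken) = 1×D + 6×424 + 1×599 + 1×309 = 3452 + D
Σ(formed) = 2×D + 7×424 + 1×237 = 3205 + 2D
ΔH = Σ(broken) − Σ(formed) = (3452 + D) − (3205 + 2D) = +247 − D
Setting this equal to −91 kJ gives D = 338 kJ/mol.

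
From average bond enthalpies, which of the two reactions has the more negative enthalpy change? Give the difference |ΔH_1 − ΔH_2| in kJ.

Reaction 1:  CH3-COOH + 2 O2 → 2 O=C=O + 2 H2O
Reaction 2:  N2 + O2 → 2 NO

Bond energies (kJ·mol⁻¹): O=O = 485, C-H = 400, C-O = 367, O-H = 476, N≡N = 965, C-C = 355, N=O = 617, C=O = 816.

Reaction 1, by 1200 kJ

Reaction 1:
  Bonds broken (reactants):
    C-C: 1 × 355 = 355
    C-H: 3 × 400 = 1200
    C-O: 1 × 367 = 367
    C=O: 1 × 816 = 816
    O-H: 1 × 476 = 476
    O=O: 2 × 485 = 970
    Σ(broken) = 4184 kJ
  Bonds formed (products):
    C=O: 4 × 816 = 3264
    O-H: 4 × 476 = 1904
    Σ(formed) = 5168 kJ
  ΔH_1 = 4184 − 5168 = −984 kJ
Reaction 2:
  Bonds broken (reactants):
    N≡N: 1 × 965 = 965
    O=O: 1 × 485 = 485
    Σ(broken) = 1450 kJ
  Bonds formed (products):
    N=O: 2 × 617 = 1234
    Σ(formed) = 1234 kJ
  ΔH_2 = 1450 − 1234 = +216 kJ
ΔH_1 − ΔH_2 = −1200 kJ, so reaction 1 has the more negative ΔH; |ΔH_1 − ΔH_2| = 1200 kJ.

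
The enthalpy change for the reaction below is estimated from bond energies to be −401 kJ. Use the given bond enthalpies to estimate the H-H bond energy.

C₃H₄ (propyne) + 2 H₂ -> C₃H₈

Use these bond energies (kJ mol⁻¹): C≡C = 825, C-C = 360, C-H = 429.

Let D be the H-H bond energy.
Σ(broken) = 1×825 + 1×360 + 4×429 + 2×D = 2901 + 2D
Σ(formed) = 2×360 + 8×429 = 4152
ΔH = Σ(broken) − Σ(formed) = (2901 + 2D) − (4152) = −1251 + 2D
Setting this equal to −401 kJ gives 2D = 850, so D = 425 kJ/mol.

D(H-H) ≈ 425 kJ/mol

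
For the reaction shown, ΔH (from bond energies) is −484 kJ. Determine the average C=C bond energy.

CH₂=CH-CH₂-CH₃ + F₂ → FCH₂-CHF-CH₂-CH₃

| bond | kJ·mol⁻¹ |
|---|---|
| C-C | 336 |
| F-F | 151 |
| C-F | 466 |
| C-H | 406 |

Let D be the C=C bond energy.
Σ(broken) = 2×336 + 8×406 + 1×D + 1×151 = 4071 + D
Σ(formed) = 3×336 + 2×466 + 8×406 = 5188
ΔH = Σ(broken) − Σ(formed) = (4071 + D) − (5188) = −1117 + D
Setting this equal to −484 kJ gives D = 633 kJ/mol.

D(C=C) ≈ 633 kJ/mol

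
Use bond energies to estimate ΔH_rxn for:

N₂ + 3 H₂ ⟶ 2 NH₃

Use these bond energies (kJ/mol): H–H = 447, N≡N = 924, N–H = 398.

Bonds broken (reactants):
  H–H: 3 × 447 = 1341
  N≡N: 1 × 924 = 924
  Σ(broken) = 2265 kJ
Bonds formed (products):
  N–H: 6 × 398 = 2388
  Σ(formed) = 2388 kJ
ΔH = Σ(broken) − Σ(formed) = 2265 − 2388 = −123 kJ

ΔH ≈ −123 kJ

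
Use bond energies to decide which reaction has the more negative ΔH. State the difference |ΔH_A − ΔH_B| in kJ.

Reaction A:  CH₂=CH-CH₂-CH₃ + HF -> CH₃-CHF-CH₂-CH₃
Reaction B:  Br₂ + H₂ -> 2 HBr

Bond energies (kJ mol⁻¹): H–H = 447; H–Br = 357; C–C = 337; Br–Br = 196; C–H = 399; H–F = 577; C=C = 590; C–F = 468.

Reaction B, by 34 kJ

Reaction A:
  Bonds broken (reactants):
    C–C: 2 × 337 = 674
    C–H: 8 × 399 = 3192
    C=C: 1 × 590 = 590
    H–F: 1 × 577 = 577
    Σ(broken) = 5033 kJ
  Bonds formed (products):
    C–C: 3 × 337 = 1011
    C–F: 1 × 468 = 468
    C–H: 9 × 399 = 3591
    Σ(formed) = 5070 kJ
  ΔH_A = 5033 − 5070 = −37 kJ
Reaction B:
  Bonds broken (reactants):
    Br–Br: 1 × 196 = 196
    H–H: 1 × 447 = 447
    Σ(broken) = 643 kJ
  Bonds formed (products):
    H–Br: 2 × 357 = 714
    Σ(formed) = 714 kJ
  ΔH_B = 643 − 714 = −71 kJ
ΔH_A − ΔH_B = +34 kJ, so reaction B has the more negative ΔH; |ΔH_A − ΔH_B| = 34 kJ.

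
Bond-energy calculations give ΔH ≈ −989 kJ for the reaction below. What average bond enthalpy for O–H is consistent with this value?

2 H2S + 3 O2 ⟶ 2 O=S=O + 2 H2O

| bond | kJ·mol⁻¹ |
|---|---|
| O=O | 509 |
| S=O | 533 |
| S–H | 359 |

D(O–H) ≈ 455 kJ/mol

Let D be the O–H bond energy.
Σ(broken) = 3×509 + 4×359 = 2963
Σ(formed) = 4×D + 4×533 = 2132 + 4D
ΔH = Σ(broken) − Σ(formed) = (2963) − (2132 + 4D) = +831 − 4D
Setting this equal to −989 kJ gives 4D = 1820, so D = 455 kJ/mol.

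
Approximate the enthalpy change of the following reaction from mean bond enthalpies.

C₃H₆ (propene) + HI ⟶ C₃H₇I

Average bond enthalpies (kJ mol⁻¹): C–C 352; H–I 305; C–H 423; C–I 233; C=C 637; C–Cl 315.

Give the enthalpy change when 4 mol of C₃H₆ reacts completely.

Bonds broken (reactants):
  C–C: 1 × 352 = 352
  C–H: 6 × 423 = 2538
  C=C: 1 × 637 = 637
  H–I: 1 × 305 = 305
  Σ(broken) = 3832 kJ
Bonds formed (products):
  C–C: 2 × 352 = 704
  C–H: 7 × 423 = 2961
  C–I: 1 × 233 = 233
  Σ(formed) = 3898 kJ
ΔH = Σ(broken) − Σ(formed) = 3832 − 3898 = −66 kJ
For 4× the reaction as written: 4 × (−66) = −264 kJ

ΔH = −264 kJ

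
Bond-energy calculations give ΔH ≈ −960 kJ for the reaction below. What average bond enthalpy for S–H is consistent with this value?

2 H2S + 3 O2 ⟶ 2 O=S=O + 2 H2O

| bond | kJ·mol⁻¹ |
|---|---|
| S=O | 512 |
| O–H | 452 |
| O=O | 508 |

Let D be the S–H bond energy.
Σ(broken) = 3×508 + 4×D = 1524 + 4D
Σ(formed) = 4×452 + 4×512 = 3856
ΔH = Σ(broken) − Σ(formed) = (1524 + 4D) − (3856) = −2332 + 4D
Setting this equal to −960 kJ gives 4D = 1372, so D = 343 kJ/mol.

D(S–H) ≈ 343 kJ/mol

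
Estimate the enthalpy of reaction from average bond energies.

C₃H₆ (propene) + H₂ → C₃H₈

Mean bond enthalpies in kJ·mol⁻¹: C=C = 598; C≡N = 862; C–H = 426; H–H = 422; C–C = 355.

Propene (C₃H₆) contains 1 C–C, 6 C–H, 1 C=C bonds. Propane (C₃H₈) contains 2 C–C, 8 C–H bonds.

ΔH ≈ −187 kJ

Bonds broken (reactants):
  C–C: 1 × 355 = 355
  C–H: 6 × 426 = 2556
  C=C: 1 × 598 = 598
  H–H: 1 × 422 = 422
  Σ(broken) = 3931 kJ
Bonds formed (products):
  C–C: 2 × 355 = 710
  C–H: 8 × 426 = 3408
  Σ(formed) = 4118 kJ
ΔH = Σ(broken) − Σ(formed) = 3931 − 4118 = −187 kJ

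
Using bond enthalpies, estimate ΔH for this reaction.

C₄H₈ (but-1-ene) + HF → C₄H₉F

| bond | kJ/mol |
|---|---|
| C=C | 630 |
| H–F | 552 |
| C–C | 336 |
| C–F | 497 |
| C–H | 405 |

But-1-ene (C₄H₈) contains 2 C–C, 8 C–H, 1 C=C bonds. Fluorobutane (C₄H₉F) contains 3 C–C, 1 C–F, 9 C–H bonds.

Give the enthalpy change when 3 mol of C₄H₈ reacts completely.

ΔH = −168 kJ

Bonds broken (reactants):
  C–C: 2 × 336 = 672
  C–H: 8 × 405 = 3240
  C=C: 1 × 630 = 630
  H–F: 1 × 552 = 552
  Σ(broken) = 5094 kJ
Bonds formed (products):
  C–C: 3 × 336 = 1008
  C–F: 1 × 497 = 497
  C–H: 9 × 405 = 3645
  Σ(formed) = 5150 kJ
ΔH = Σ(broken) − Σ(formed) = 5094 − 5150 = −56 kJ
For 3× the reaction as written: 3 × (−56) = −168 kJ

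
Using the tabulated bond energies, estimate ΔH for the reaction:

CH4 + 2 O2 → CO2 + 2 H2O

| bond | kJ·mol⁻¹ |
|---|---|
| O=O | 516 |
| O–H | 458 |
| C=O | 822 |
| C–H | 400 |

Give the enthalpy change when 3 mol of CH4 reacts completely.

Bonds broken (reactants):
  C–H: 4 × 400 = 1600
  O=O: 2 × 516 = 1032
  Σ(broken) = 2632 kJ
Bonds formed (products):
  C=O: 2 × 822 = 1644
  O–H: 4 × 458 = 1832
  Σ(formed) = 3476 kJ
ΔH = Σ(broken) − Σ(formed) = 2632 − 3476 = −844 kJ
For 3× the reaction as written: 3 × (−844) = −2532 kJ

ΔH = −2532 kJ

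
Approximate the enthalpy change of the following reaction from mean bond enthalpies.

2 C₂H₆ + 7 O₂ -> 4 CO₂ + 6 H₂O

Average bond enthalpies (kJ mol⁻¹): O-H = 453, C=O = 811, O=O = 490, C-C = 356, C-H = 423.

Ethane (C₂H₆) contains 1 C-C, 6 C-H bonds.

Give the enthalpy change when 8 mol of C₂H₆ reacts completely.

ΔH = −10824 kJ

Bonds broken (reactants):
  C-C: 2 × 356 = 712
  C-H: 12 × 423 = 5076
  O=O: 7 × 490 = 3430
  Σ(broken) = 9218 kJ
Bonds formed (products):
  C=O: 8 × 811 = 6488
  O-H: 12 × 453 = 5436
  Σ(formed) = 11924 kJ
ΔH = Σ(broken) − Σ(formed) = 9218 − 11924 = −2706 kJ
For 4× the reaction as written: 4 × (−2706) = −10824 kJ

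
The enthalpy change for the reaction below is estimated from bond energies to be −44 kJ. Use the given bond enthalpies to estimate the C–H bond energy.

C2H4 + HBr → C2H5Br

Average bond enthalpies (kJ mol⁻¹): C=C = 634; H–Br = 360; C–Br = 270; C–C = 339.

D(C–H) ≈ 429 kJ/mol

Let D be the C–H bond energy.
Σ(broken) = 4×D + 1×634 + 1×360 = 994 + 4D
Σ(formed) = 1×270 + 1×339 + 5×D = 609 + 5D
ΔH = Σ(broken) − Σ(formed) = (994 + 4D) − (609 + 5D) = +385 − D
Setting this equal to −44 kJ gives D = 429 kJ/mol.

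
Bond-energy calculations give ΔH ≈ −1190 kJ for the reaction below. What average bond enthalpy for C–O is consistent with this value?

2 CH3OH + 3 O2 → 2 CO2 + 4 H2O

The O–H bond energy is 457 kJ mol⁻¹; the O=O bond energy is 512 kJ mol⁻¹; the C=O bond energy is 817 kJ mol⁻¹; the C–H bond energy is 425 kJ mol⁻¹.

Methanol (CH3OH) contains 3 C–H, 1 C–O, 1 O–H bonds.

D(C–O) ≈ 367 kJ/mol

Let D be the C–O bond energy.
Σ(broken) = 6×425 + 2×D + 2×457 + 3×512 = 5000 + 2D
Σ(formed) = 4×817 + 8×457 = 6924
ΔH = Σ(broken) − Σ(formed) = (5000 + 2D) − (6924) = −1924 + 2D
Setting this equal to −1190 kJ gives 2D = 734, so D = 367 kJ/mol.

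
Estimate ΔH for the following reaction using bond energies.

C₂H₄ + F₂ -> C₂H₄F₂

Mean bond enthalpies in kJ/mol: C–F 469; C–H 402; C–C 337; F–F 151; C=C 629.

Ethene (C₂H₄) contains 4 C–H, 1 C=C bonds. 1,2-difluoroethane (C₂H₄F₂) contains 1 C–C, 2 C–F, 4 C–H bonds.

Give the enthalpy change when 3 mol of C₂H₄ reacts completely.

ΔH = −1485 kJ

Bonds broken (reactants):
  C–H: 4 × 402 = 1608
  C=C: 1 × 629 = 629
  F–F: 1 × 151 = 151
  Σ(broken) = 2388 kJ
Bonds formed (products):
  C–C: 1 × 337 = 337
  C–F: 2 × 469 = 938
  C–H: 4 × 402 = 1608
  Σ(formed) = 2883 kJ
ΔH = Σ(broken) − Σ(formed) = 2388 − 2883 = −495 kJ
For 3× the reaction as written: 3 × (−495) = −1485 kJ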